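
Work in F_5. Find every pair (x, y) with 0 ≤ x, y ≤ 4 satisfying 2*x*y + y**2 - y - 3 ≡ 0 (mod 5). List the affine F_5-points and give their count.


Affine F_5-points: {(2, 3), (2, 4), (4, 1), (4, 2)}; count = 4.

For each of the 25 pairs (x, y) ∈ F_5², evaluate f(x, y) mod 5. Record the zeros.
  x = 0: [0↦2, 1↦2, 2↦4, 3↦3, 4↦4]  zeros at y ∈ ∅
  x = 1: [0↦2, 1↦4, 2↦3, 3↦4, 4↦2]  zeros at y ∈ ∅
  x = 2: [0↦2, 1↦1, 2↦2, 3↦0, 4↦0]  zeros at y ∈ {3, 4}
  x = 3: [0↦2, 1↦3, 2↦1, 3↦1, 4↦3]  zeros at y ∈ ∅
  x = 4: [0↦2, 1↦0, 2↦0, 3↦2, 4↦1]  zeros at y ∈ {1, 2}
Collecting zeros: affine points = {(2, 3), (2, 4), (4, 1), (4, 2)}.
Total count |C(F_5)_aff| = 4.


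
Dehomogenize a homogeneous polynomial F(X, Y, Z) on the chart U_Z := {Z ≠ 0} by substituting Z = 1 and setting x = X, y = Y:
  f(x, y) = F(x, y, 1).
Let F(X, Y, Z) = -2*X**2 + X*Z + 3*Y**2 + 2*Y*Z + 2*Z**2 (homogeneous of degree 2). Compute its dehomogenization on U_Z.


f(x, y) = -2*x**2 + x + 3*y**2 + 2*y + 2

On U_Z we set Z = 1. Each monomial c·X^i·Y^j·Z^k in F becomes c·x^i·y^j·1^k = c·x^i·y^j.
Substituting Z = 1: F(X, Y, 1) = -2*x**2 + x + 3*y**2 + 2*y + 2.
Note: deg(f) ≤ deg(F) = 2; strict inequality happens when F is divisible by Z (lost terms).


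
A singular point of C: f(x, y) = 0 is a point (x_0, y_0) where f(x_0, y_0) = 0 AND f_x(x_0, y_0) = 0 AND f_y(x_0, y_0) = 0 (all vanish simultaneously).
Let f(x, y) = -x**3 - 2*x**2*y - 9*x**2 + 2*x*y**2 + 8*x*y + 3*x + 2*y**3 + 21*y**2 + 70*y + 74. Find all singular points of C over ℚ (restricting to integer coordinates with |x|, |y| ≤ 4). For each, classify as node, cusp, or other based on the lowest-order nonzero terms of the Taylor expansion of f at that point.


Singular points: {(-1, -3)}; classification: cusp.

Compute partial derivatives:
  f_x = -3*x**2 - 4*x*y - 18*x + 2*y**2 + 8*y + 3.
  f_y = -2*x**2 + 4*x*y + 8*x + 6*y**2 + 42*y + 70.
Scan x_0 ∈ {−4, ..., 4}. For each x_0, f_y(x_0, y) is a polynomial in y; find its integer roots y ∈ {−4, ..., 4}, then test f_x and f at those candidates.
  x = -4: f_y(-4, y) = 6*y**2 + 26*y + 6; no integer root y with |y| ≤ 4.
  x = -3: f_y(-3, y) = 6*y**2 + 30*y + 28; no integer root y with |y| ≤ 4.
  x = -2: f_y(-2, y) = 6*y**2 + 34*y + 46; no integer root y with |y| ≤ 4.
  x = -1: f_y(-1, y) = 6*y**2 + 38*y + 60; vanishes at y ∈ {-3}. (-1, -3): f_x = 0, f = 0 — SINGULAR.
  x = 0: f_y(0, y) = 6*y**2 + 42*y + 70; no integer root y with |y| ≤ 4.
  x = 1: f_y(1, y) = 6*y**2 + 46*y + 76; no integer root y with |y| ≤ 4.
  x = 2: f_y(2, y) = 6*y**2 + 50*y + 78; no integer root y with |y| ≤ 4.
  x = 3: f_y(3, y) = 6*y**2 + 54*y + 76; no integer root y with |y| ≤ 4.
  x = 4: f_y(4, y) = 6*y**2 + 58*y + 70; no integer root y with |y| ≤ 4.
Only singular point on the grid: (-1, -3).
Classify: substitute x = -1 + u, y = -3 + v and expand: f = -u**3 - 2*u**2*v + 2*u*v**2 + 2*v**3 + v**2.
No constant or linear terms (consistent with a singular point). Quadratic part: v**2. Cubic part: -u**3 - 2*u**2*v + 2*u*v**2 + 2*v**3.
The quadratic part v**2 is a perfect square, so there is a single (double) tangent line v = 0, i.e. y = -3. Restricting the cubic part to that line (v = 0) leaves -u**3 ≠ 0, so f is not divisible by v and the branch is v² ≈ u**3 to lowest order — this is a cusp.
Classification: cusp.


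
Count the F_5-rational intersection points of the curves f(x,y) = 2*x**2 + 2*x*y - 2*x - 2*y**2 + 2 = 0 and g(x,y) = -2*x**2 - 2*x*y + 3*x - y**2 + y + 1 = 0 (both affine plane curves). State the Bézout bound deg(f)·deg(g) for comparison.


Common zeros: {(1, 3)}; count = 1; Bézout bound = 4.

deg(f) = 2, deg(g) = 2, so Bézout bound = 4.
Scan x ∈ F_5. For each x, list the y ∈ F_5 with f(x, y) ≡ 0 and those with g(x, y) ≡ 0 (mod 5); the common zeros in that column are the intersection.
  x = 0: f ≡ 0 at y ∈ {1, 4}; g ≡ 0 at y ∈ {3}; common: ∅.
  x = 1: f ≡ 0 at y ∈ {3}; g ≡ 0 at y ∈ {1, 3}; common: {3}.
  x = 2: f ≡ 0 at y ∈ {3, 4}; g ≡ 0 at y ∈ {1}; common: ∅.
  x = 3: f ≡ 0 at y ∈ ∅; g ≡ 0 at y ∈ ∅; common: ∅.
  x = 4: f ≡ 0 at y ∈ ∅; g ≡ 0 at y ∈ ∅; common: ∅.
Collecting: common zeros = {(1, 3)}, so the count is 1.
Comparison with the Bézout bound: 1 ≤ 4 = deg(f)·deg(g), as expected for curves with no common component (the affine F_5-count falls short of the bound because intersections may lie at infinity, over extension fields, or carry multiplicity).


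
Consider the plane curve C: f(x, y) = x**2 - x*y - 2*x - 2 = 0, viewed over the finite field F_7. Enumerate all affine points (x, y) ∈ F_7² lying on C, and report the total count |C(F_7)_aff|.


Affine F_7-points: {(1, 4), (2, 6), (3, 5), (4, 5), (5, 4), (6, 6)}; count = 6.

For each of the 49 pairs (x, y) ∈ F_7², evaluate f(x, y) mod 7. Record the zeros.
  x = 0: [0↦5, 1↦5, 2↦5, 3↦5, 4↦5, 5↦5, 6↦5]  zeros at y ∈ ∅
  x = 1: [0↦4, 1↦3, 2↦2, 3↦1, 4↦0, 5↦6, 6↦5]  zeros at y ∈ {4}
  x = 2: [0↦5, 1↦3, 2↦1, 3↦6, 4↦4, 5↦2, 6↦0]  zeros at y ∈ {6}
  x = 3: [0↦1, 1↦5, 2↦2, 3↦6, 4↦3, 5↦0, 6↦4]  zeros at y ∈ {5}
  x = 4: [0↦6, 1↦2, 2↦5, 3↦1, 4↦4, 5↦0, 6↦3]  zeros at y ∈ {5}
  x = 5: [0↦6, 1↦1, 2↦3, 3↦5, 4↦0, 5↦2, 6↦4]  zeros at y ∈ {4}
  x = 6: [0↦1, 1↦2, 2↦3, 3↦4, 4↦5, 5↦6, 6↦0]  zeros at y ∈ {6}
Collecting zeros: affine points = {(1, 4), (2, 6), (3, 5), (4, 5), (5, 4), (6, 6)}.
Total count |C(F_7)_aff| = 6.


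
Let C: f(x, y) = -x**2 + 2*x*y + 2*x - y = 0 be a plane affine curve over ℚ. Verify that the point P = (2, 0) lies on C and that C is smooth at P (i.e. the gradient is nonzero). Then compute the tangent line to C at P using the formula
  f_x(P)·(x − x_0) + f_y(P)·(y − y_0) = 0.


Tangent line at P: -2*x + 3*y + 4 = 0.

Step 1: f(2, 0) = 0, so P lies on C.
Step 2: partial derivatives
  f_x(x, y) = -2*x + 2*y + 2, f_y(x, y) = 2*x - 1.
  f_x(P) = -2, f_y(P) = 3 (gradient nonzero, so P is smooth).
Step 3: tangent line at P: -2·(x − 2) + 3·(y − 0) = 0.
Expanding: -2*x + 3*y + 4 = 0.


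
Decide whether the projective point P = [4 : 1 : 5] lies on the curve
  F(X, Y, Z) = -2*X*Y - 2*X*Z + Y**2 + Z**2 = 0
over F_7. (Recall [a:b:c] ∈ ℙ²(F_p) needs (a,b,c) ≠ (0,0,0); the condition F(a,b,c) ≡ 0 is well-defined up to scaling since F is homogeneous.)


F(4,1,5) ≡ 6 (mod 7); P is NOT on the curve.

Evaluate F(4, 1, 5) term-by-term (mod 7).
  -2*X*Y ↦ -2·4·1·1 = -8
  -2*X*Z ↦ -2·4·1·5 = -40
  Y**2 ↦ 1·1·1·1 = 1
  Z**2 ↦ 1·1·1·25 = 25
Sum: F(4, 1, 5) = (-8) + (-40) + (1) + (25) = -22.
Reducing mod 7: -22 ≡ 6 (mod 7).
Since F(a, b, c) ≡ 6 ≠ 0 (mod 7), P does NOT lie on the curve.


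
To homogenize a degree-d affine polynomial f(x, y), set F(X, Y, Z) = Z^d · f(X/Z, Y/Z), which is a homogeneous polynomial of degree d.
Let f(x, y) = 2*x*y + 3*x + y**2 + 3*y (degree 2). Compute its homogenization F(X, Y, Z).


F(X, Y, Z) = 2*X*Y + 3*X*Z + Y**2 + 3*Y*Z

deg(f) = 2.
Substitute x = X/Z, y = Y/Z into f, then multiply by Z^2.
  monomial 2·x^1·y^1 ↦ 2·X^1·Y^1·Z^0.
  monomial 3·x^1·y^0 ↦ 3·X^1·Y^0·Z^1.
  monomial 1·x^0·y^2 ↦ 1·X^0·Y^2·Z^0.
  monomial 3·x^0·y^1 ↦ 3·X^0·Y^1·Z^1.
Collecting: F(X, Y, Z) = 2*X*Y + 3*X*Z + Y**2 + 3*Y*Z.


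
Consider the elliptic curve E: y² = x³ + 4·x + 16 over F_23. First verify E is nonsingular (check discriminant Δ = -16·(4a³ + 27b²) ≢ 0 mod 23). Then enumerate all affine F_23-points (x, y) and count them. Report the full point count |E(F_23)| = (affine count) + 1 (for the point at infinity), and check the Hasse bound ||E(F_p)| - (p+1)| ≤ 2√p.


Affine points = {(0, 4), (0, 19), (2, 3), (2, 20), (3, 3), (3, 20), (4, 2), (4, 21), (5, 0), (6, 7), (6, 16), (8, 10), (8, 13), (15, 1), (15, 22), (16, 6), (16, 17), (17, 11), (17, 12), (18, 3), (18, 20), (20, 0), (21, 0)}; affine count = 23; |E(F_23)| = 24.

Discriminant check: Δ ∝ 4a³ + 27b² = 4·4³ + 27·16² = 4·64 + 27·256 ≡ 15 (mod 23). Nonzero ⇒ E is nonsingular.
For each x ∈ F_23, compute rhs = x³ + 4·x + 16 mod 23, then count y ∈ F_23 with y² ≡ rhs.
  x = 0: rhs = 16, matching y values: 4, 19 (2 points).
  x = 1: rhs = 21, matching y values: none (0 points).
  x = 2: rhs = 9, matching y values: 3, 20 (2 points).
  x = 3: rhs = 9, matching y values: 3, 20 (2 points).
  x = 4: rhs = 4, matching y values: 2, 21 (2 points).
  x = 5: rhs = 0, matching y values: 0 (1 points).
  x = 6: rhs = 3, matching y values: 7, 16 (2 points).
  x = 7: rhs = 19, matching y values: none (0 points).
  x = 8: rhs = 8, matching y values: 10, 13 (2 points).
  x = 9: rhs = 22, matching y values: none (0 points).
  x = 10: rhs = 21, matching y values: none (0 points).
  x = 11: rhs = 11, matching y values: none (0 points).
  x = 12: rhs = 21, matching y values: none (0 points).
  x = 13: rhs = 11, matching y values: none (0 points).
  x = 14: rhs = 10, matching y values: none (0 points).
  x = 15: rhs = 1, matching y values: 1, 22 (2 points).
  x = 16: rhs = 13, matching y values: 6, 17 (2 points).
  x = 17: rhs = 6, matching y values: 11, 12 (2 points).
  x = 18: rhs = 9, matching y values: 3, 20 (2 points).
  x = 19: rhs = 5, matching y values: none (0 points).
  x = 20: rhs = 0, matching y values: 0 (1 points).
  x = 21: rhs = 0, matching y values: 0 (1 points).
  x = 22: rhs = 11, matching y values: none (0 points).
Total affine count: 23.
Full point count |E(F_23)| = 23 + 1 = 24.
Hasse bound: |24 − (23+1)| = |0| = 0 ≤ 2√23 ≈ 9.5917 ✓.


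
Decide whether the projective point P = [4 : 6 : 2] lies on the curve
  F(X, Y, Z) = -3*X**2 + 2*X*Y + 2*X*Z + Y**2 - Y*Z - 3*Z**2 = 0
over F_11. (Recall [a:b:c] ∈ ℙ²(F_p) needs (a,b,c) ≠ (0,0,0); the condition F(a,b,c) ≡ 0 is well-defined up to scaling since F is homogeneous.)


F(4,6,2) ≡ 6 (mod 11); P is NOT on the curve.

Evaluate F(4, 6, 2) term-by-term (mod 11).
  -3*X**2 ↦ -3·16·1·1 = -48
  2*X*Y ↦ 2·4·6·1 = 48
  2*X*Z ↦ 2·4·1·2 = 16
  Y**2 ↦ 1·1·36·1 = 36
  -Y*Z ↦ -1·1·6·2 = -12
  -3*Z**2 ↦ -3·1·1·4 = -12
Sum: F(4, 6, 2) = (-48) + (48) + (16) + (36) + (-12) + (-12) = 28.
Reducing mod 11: 28 ≡ 6 (mod 11).
Since F(a, b, c) ≡ 6 ≠ 0 (mod 11), P does NOT lie on the curve.


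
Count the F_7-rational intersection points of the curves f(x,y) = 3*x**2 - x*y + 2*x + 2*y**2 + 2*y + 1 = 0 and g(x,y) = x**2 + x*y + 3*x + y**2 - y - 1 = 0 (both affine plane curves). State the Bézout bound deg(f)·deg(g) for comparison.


Common zeros: {(2, 3)}; count = 1; Bézout bound = 4.

deg(f) = 2, deg(g) = 2, so Bézout bound = 4.
Scan x ∈ F_7. For each x, list the y ∈ F_7 with f(x, y) ≡ 0 and those with g(x, y) ≡ 0 (mod 7); the common zeros in that column are the intersection.
  x = 0: f ≡ 0 at y ∈ ∅; g ≡ 0 at y ∈ ∅; common: ∅.
  x = 1: f ≡ 0 at y ∈ {4, 6}; g ≡ 0 at y ∈ {2, 5}; common: ∅.
  x = 2: f ≡ 0 at y ∈ {3, 4}; g ≡ 0 at y ∈ {3}; common: {3}.
  x = 3: f ≡ 0 at y ∈ {1, 3}; g ≡ 0 at y ∈ ∅; common: ∅.
  x = 4: f ≡ 0 at y ∈ ∅; g ≡ 0 at y ∈ ∅; common: ∅.
  x = 5: f ≡ 0 at y ∈ {6}; g ≡ 0 at y ∈ {5}; common: ∅.
  x = 6: f ≡ 0 at y ∈ {1}; g ≡ 0 at y ∈ {3, 6}; common: ∅.
Collecting: common zeros = {(2, 3)}, so the count is 1.
Comparison with the Bézout bound: 1 ≤ 4 = deg(f)·deg(g), as expected for curves with no common component (the affine F_7-count falls short of the bound because intersections may lie at infinity, over extension fields, or carry multiplicity).


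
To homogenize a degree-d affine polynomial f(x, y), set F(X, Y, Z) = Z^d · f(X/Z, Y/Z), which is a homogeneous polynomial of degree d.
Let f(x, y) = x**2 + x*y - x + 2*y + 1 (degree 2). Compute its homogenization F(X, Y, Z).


F(X, Y, Z) = X**2 + X*Y - X*Z + 2*Y*Z + Z**2

deg(f) = 2.
Substitute x = X/Z, y = Y/Z into f, then multiply by Z^2.
  monomial 1·x^2·y^0 ↦ 1·X^2·Y^0·Z^0.
  monomial 1·x^1·y^1 ↦ 1·X^1·Y^1·Z^0.
  monomial -1·x^1·y^0 ↦ -1·X^1·Y^0·Z^1.
  monomial 2·x^0·y^1 ↦ 2·X^0·Y^1·Z^1.
  monomial 1·x^0·y^0 ↦ 1·X^0·Y^0·Z^2.
Collecting: F(X, Y, Z) = X**2 + X*Y - X*Z + 2*Y*Z + Z**2.


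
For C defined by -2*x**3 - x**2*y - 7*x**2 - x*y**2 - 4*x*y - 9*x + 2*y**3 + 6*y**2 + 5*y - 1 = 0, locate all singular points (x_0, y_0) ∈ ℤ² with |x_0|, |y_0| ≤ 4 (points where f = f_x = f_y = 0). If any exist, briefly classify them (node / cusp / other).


Singular points: {(-1, -1)}; classification: cusp.

Compute partial derivatives:
  f_x = -6*x**2 - 2*x*y - 14*x - y**2 - 4*y - 9.
  f_y = -x**2 - 2*x*y - 4*x + 6*y**2 + 12*y + 5.
Scan x_0 ∈ {−4, ..., 4}. For each x_0, f_y(x_0, y) is a polynomial in y; find its integer roots y ∈ {−4, ..., 4}, then test f_x and f at those candidates.
  x = -4: f_y(-4, y) = 6*y**2 + 20*y + 5; no integer root y with |y| ≤ 4.
  x = -3: f_y(-3, y) = 6*y**2 + 18*y + 8; no integer root y with |y| ≤ 4.
  x = -2: f_y(-2, y) = 6*y**2 + 16*y + 9; no integer root y with |y| ≤ 4.
  x = -1: f_y(-1, y) = 6*y**2 + 14*y + 8; vanishes at y ∈ {-1}. (-1, -1): f_x = 0, f = 0 — SINGULAR.
  x = 0: f_y(0, y) = 6*y**2 + 12*y + 5; no integer root y with |y| ≤ 4.
  x = 1: f_y(1, y) = 6*y**2 + 10*y; vanishes at y ∈ {0}. (1, 0): f_x = -29 ≠ 0.
  x = 2: f_y(2, y) = 6*y**2 + 8*y - 7; no integer root y with |y| ≤ 4.
  x = 3: f_y(3, y) = 6*y**2 + 6*y - 16; no integer root y with |y| ≤ 4.
  x = 4: f_y(4, y) = 6*y**2 + 4*y - 27; no integer root y with |y| ≤ 4.
Only singular point on the grid: (-1, -1).
Classify: substitute x = -1 + u, y = -1 + v and expand: f = -2*u**3 - u**2*v - u*v**2 + 2*v**3 + v**2.
No constant or linear terms (consistent with a singular point). Quadratic part: v**2. Cubic part: -2*u**3 - u**2*v - u*v**2 + 2*v**3.
The quadratic part v**2 is a perfect square, so there is a single (double) tangent line v = 0, i.e. y = -1. Restricting the cubic part to that line (v = 0) leaves -2*u**3 ≠ 0, so f is not divisible by v and the branch is v² ≈ 2*u**3 to lowest order — this is a cusp.
Classification: cusp.


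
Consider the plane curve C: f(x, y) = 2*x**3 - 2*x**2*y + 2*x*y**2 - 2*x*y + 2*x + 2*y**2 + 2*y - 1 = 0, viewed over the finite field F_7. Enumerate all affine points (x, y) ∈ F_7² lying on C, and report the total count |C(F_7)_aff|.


Affine F_7-points: {(2, 5), (2, 6), (5, 0), (5, 6), (6, 6)}; count = 5.

For each of the 49 pairs (x, y) ∈ F_7², evaluate f(x, y) mod 7. Record the zeros.
  x = 0: [0↦6, 1↦3, 2↦4, 3↦2, 4↦4, 5↦3, 6↦6]  zeros at y ∈ ∅
  x = 1: [0↦3, 1↦5, 2↦1, 3↦5, 4↦3, 5↦2, 6↦2]  zeros at y ∈ ∅
  x = 2: [0↦5, 1↦1, 2↦2, 3↦1, 4↦5, 5↦0, 6↦0]  zeros at y ∈ {5, 6}
  x = 3: [0↦3, 1↦3, 2↦5, 3↦2, 4↦1, 5↦2, 6↦5]  zeros at y ∈ ∅
  x = 4: [0↦2, 1↦2, 2↦1, 3↦6, 4↦3, 5↦6, 6↦1]  zeros at y ∈ ∅
  x = 5: [0↦0, 1↦3, 2↦2, 3↦4, 4↦2, 5↦3, 6↦0]  zeros at y ∈ {0, 6}
  x = 6: [0↦2, 1↦4, 2↦6, 3↦1, 4↦3, 5↦5, 6↦0]  zeros at y ∈ {6}
Collecting zeros: affine points = {(2, 5), (2, 6), (5, 0), (5, 6), (6, 6)}.
Total count |C(F_7)_aff| = 5.


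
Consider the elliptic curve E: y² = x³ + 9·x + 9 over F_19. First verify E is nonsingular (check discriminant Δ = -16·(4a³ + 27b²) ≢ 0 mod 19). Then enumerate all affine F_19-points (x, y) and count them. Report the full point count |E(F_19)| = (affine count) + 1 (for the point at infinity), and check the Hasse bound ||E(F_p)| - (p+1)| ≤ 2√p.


Affine points = {(0, 3), (0, 16), (1, 0), (2, 4), (2, 15), (3, 5), (3, 14), (7, 4), (7, 15), (8, 2), (8, 17), (10, 4), (10, 15), (13, 9), (13, 10), (15, 2), (15, 17)}; affine count = 17; |E(F_19)| = 18.

Discriminant check: Δ ∝ 4a³ + 27b² = 4·9³ + 27·9² = 4·729 + 27·81 ≡ 11 (mod 19). Nonzero ⇒ E is nonsingular.
For each x ∈ F_19, compute rhs = x³ + 9·x + 9 mod 19, then count y ∈ F_19 with y² ≡ rhs.
  x = 0: rhs = 9, matching y values: 3, 16 (2 points).
  x = 1: rhs = 0, matching y values: 0 (1 points).
  x = 2: rhs = 16, matching y values: 4, 15 (2 points).
  x = 3: rhs = 6, matching y values: 5, 14 (2 points).
  x = 4: rhs = 14, matching y values: none (0 points).
  x = 5: rhs = 8, matching y values: none (0 points).
  x = 6: rhs = 13, matching y values: none (0 points).
  x = 7: rhs = 16, matching y values: 4, 15 (2 points).
  x = 8: rhs = 4, matching y values: 2, 17 (2 points).
  x = 9: rhs = 2, matching y values: none (0 points).
  x = 10: rhs = 16, matching y values: 4, 15 (2 points).
  x = 11: rhs = 14, matching y values: none (0 points).
  x = 12: rhs = 2, matching y values: none (0 points).
  x = 13: rhs = 5, matching y values: 9, 10 (2 points).
  x = 14: rhs = 10, matching y values: none (0 points).
  x = 15: rhs = 4, matching y values: 2, 17 (2 points).
  x = 16: rhs = 12, matching y values: none (0 points).
  x = 17: rhs = 2, matching y values: none (0 points).
  x = 18: rhs = 18, matching y values: none (0 points).
Total affine count: 17.
Full point count |E(F_19)| = 17 + 1 = 18.
Hasse bound: |18 − (19+1)| = |-2| = 2 ≤ 2√19 ≈ 8.7178 ✓.


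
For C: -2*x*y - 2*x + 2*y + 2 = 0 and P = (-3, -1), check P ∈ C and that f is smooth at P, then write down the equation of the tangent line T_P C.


Tangent line at P: 8*y + 8 = 0.

Step 1: f(-3, -1) = 0, so P lies on C.
Step 2: partial derivatives
  f_x(x, y) = -2*y - 2, f_y(x, y) = 2 - 2*x.
  f_x(P) = 0, f_y(P) = 8 (gradient nonzero, so P is smooth).
Step 3: tangent line at P: 0·(x − -3) + 8·(y − -1) = 0.
Expanding: 8*y + 8 = 0.


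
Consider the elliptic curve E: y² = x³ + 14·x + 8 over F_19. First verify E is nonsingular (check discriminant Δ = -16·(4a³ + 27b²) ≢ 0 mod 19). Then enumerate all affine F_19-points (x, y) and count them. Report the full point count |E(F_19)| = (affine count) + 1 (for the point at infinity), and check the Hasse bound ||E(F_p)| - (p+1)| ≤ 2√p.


Affine points = {(1, 2), (1, 17), (2, 5), (2, 14), (3, 1), (3, 18), (6, 2), (6, 17), (8, 9), (8, 10), (11, 7), (11, 12), (12, 2), (12, 17)}; affine count = 14; |E(F_19)| = 15.

Discriminant check: Δ ∝ 4a³ + 27b² = 4·14³ + 27·8² = 4·2744 + 27·64 ≡ 12 (mod 19). Nonzero ⇒ E is nonsingular.
For each x ∈ F_19, compute rhs = x³ + 14·x + 8 mod 19, then count y ∈ F_19 with y² ≡ rhs.
  x = 0: rhs = 8, matching y values: none (0 points).
  x = 1: rhs = 4, matching y values: 2, 17 (2 points).
  x = 2: rhs = 6, matching y values: 5, 14 (2 points).
  x = 3: rhs = 1, matching y values: 1, 18 (2 points).
  x = 4: rhs = 14, matching y values: none (0 points).
  x = 5: rhs = 13, matching y values: none (0 points).
  x = 6: rhs = 4, matching y values: 2, 17 (2 points).
  x = 7: rhs = 12, matching y values: none (0 points).
  x = 8: rhs = 5, matching y values: 9, 10 (2 points).
  x = 9: rhs = 8, matching y values: none (0 points).
  x = 10: rhs = 8, matching y values: none (0 points).
  x = 11: rhs = 11, matching y values: 7, 12 (2 points).
  x = 12: rhs = 4, matching y values: 2, 17 (2 points).
  x = 13: rhs = 12, matching y values: none (0 points).
  x = 14: rhs = 3, matching y values: none (0 points).
  x = 15: rhs = 2, matching y values: none (0 points).
  x = 16: rhs = 15, matching y values: none (0 points).
  x = 17: rhs = 10, matching y values: none (0 points).
  x = 18: rhs = 12, matching y values: none (0 points).
Total affine count: 14.
Full point count |E(F_19)| = 14 + 1 = 15.
Hasse bound: |15 − (19+1)| = |-5| = 5 ≤ 2√19 ≈ 8.7178 ✓.


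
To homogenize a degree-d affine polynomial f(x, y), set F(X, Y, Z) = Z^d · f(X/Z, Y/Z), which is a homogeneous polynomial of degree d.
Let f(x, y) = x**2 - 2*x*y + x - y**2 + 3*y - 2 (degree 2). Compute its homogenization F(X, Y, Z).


F(X, Y, Z) = X**2 - 2*X*Y + X*Z - Y**2 + 3*Y*Z - 2*Z**2

deg(f) = 2.
Substitute x = X/Z, y = Y/Z into f, then multiply by Z^2.
  monomial 1·x^2·y^0 ↦ 1·X^2·Y^0·Z^0.
  monomial -2·x^1·y^1 ↦ -2·X^1·Y^1·Z^0.
  monomial 1·x^1·y^0 ↦ 1·X^1·Y^0·Z^1.
  monomial -1·x^0·y^2 ↦ -1·X^0·Y^2·Z^0.
  monomial 3·x^0·y^1 ↦ 3·X^0·Y^1·Z^1.
  monomial -2·x^0·y^0 ↦ -2·X^0·Y^0·Z^2.
Collecting: F(X, Y, Z) = X**2 - 2*X*Y + X*Z - Y**2 + 3*Y*Z - 2*Z**2.


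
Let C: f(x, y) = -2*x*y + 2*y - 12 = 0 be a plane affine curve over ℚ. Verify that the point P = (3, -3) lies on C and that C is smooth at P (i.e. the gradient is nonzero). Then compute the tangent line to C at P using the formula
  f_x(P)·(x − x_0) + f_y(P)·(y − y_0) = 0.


Tangent line at P: 6*x - 4*y - 30 = 0.

Step 1: f(3, -3) = 0, so P lies on C.
Step 2: partial derivatives
  f_x(x, y) = -2*y, f_y(x, y) = 2 - 2*x.
  f_x(P) = 6, f_y(P) = -4 (gradient nonzero, so P is smooth).
Step 3: tangent line at P: 6·(x − 3) + -4·(y − -3) = 0.
Expanding: 6*x - 4*y - 30 = 0.


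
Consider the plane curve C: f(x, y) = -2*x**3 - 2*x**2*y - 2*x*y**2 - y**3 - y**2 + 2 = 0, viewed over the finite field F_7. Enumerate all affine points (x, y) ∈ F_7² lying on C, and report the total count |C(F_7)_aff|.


Affine F_7-points: {(0, 1), (1, 0), (1, 5), (1, 6), (2, 0), (2, 1), (3, 3), (4, 0), (4, 1), (4, 4)}; count = 10.

For each of the 49 pairs (x, y) ∈ F_7², evaluate f(x, y) mod 7. Record the zeros.
  x = 0: [0↦2, 1↦0, 2↦4, 3↦1, 4↦6, 5↦6, 6↦2]  zeros at y ∈ {1}
  x = 1: [0↦0, 1↦1, 2↦4, 3↦3, 4↦6, 5↦0, 6↦0]  zeros at y ∈ {0, 5, 6}
  x = 2: [0↦0, 1↦0, 2↦5, 3↦2, 4↦6, 5↦4, 6↦4]  zeros at y ∈ {0, 1}
  x = 3: [0↦4, 1↦6, 2↦2, 3↦0, 4↦1, 5↦6, 6↦2]  zeros at y ∈ {3}
  x = 4: [0↦0, 1↦0, 2↦4, 3↦6, 4↦0, 5↦1, 6↦3]  zeros at y ∈ {0, 1, 4}
  x = 5: [0↦4, 1↦5, 2↦6, 3↦1, 4↦5, 5↦5, 6↦2]  zeros at y ∈ ∅
  x = 6: [0↦4, 1↦2, 2↦3, 3↦1, 4↦4, 5↦6, 6↦1]  zeros at y ∈ ∅
Collecting zeros: affine points = {(0, 1), (1, 0), (1, 5), (1, 6), (2, 0), (2, 1), (3, 3), (4, 0), (4, 1), (4, 4)}.
Total count |C(F_7)_aff| = 10.


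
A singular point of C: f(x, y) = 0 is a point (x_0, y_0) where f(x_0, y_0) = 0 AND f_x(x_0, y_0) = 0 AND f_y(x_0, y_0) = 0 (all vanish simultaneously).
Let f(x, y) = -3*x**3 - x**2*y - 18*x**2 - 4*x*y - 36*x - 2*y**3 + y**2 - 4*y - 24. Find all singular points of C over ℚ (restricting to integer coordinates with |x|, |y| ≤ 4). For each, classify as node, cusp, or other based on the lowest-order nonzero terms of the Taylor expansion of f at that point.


Singular points: {(-2, 0)}; classification: cusp.

Compute partial derivatives:
  f_x = -9*x**2 - 2*x*y - 36*x - 4*y - 36.
  f_y = -x**2 - 4*x - 6*y**2 + 2*y - 4.
Scan x_0 ∈ {−4, ..., 4}. For each x_0, f_y(x_0, y) is a polynomial in y; find its integer roots y ∈ {−4, ..., 4}, then test f_x and f at those candidates.
  x = -4: f_y(-4, y) = -6*y**2 + 2*y - 4; no integer root y with |y| ≤ 4.
  x = -3: f_y(-3, y) = -6*y**2 + 2*y - 1; no integer root y with |y| ≤ 4.
  x = -2: f_y(-2, y) = -6*y**2 + 2*y; vanishes at y ∈ {0}. (-2, 0): f_x = 0, f = 0 — SINGULAR.
  x = -1: f_y(-1, y) = -6*y**2 + 2*y - 1; no integer root y with |y| ≤ 4.
  x = 0: f_y(0, y) = -6*y**2 + 2*y - 4; no integer root y with |y| ≤ 4.
  x = 1: f_y(1, y) = -6*y**2 + 2*y - 9; no integer root y with |y| ≤ 4.
  x = 2: f_y(2, y) = -6*y**2 + 2*y - 16; no integer root y with |y| ≤ 4.
  x = 3: f_y(3, y) = -6*y**2 + 2*y - 25; no integer root y with |y| ≤ 4.
  x = 4: f_y(4, y) = -6*y**2 + 2*y - 36; no integer root y with |y| ≤ 4.
Only singular point on the grid: (-2, 0).
Classify: substitute x = -2 + u, y = 0 + v and expand: f = -3*u**3 - u**2*v - 2*v**3 + v**2.
No constant or linear terms (consistent with a singular point). Quadratic part: v**2. Cubic part: -3*u**3 - u**2*v - 2*v**3.
The quadratic part v**2 is a perfect square, so there is a single (double) tangent line v = 0, i.e. y = 0. Restricting the cubic part to that line (v = 0) leaves -3*u**3 ≠ 0, so f is not divisible by v and the branch is v² ≈ 3*u**3 to lowest order — this is a cusp.
Classification: cusp.


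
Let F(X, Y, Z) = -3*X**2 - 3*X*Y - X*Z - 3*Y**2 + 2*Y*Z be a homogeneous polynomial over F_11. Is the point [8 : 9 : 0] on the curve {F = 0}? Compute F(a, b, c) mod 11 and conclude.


F(8,9,0) ≡ 9 (mod 11); P is NOT on the curve.

Evaluate F(8, 9, 0) term-by-term (mod 11).
  -3*X**2 ↦ -3·64·1·1 = -192
  -3*X*Y ↦ -3·8·9·1 = -216
  -X*Z ↦ -1·8·1·0 = 0
  -3*Y**2 ↦ -3·1·81·1 = -243
  2*Y*Z ↦ 2·1·9·0 = 0
Sum: F(8, 9, 0) = (-192) + (-216) + (0) + (-243) + (0) = -651.
Reducing mod 11: -651 ≡ 9 (mod 11).
Since F(a, b, c) ≡ 9 ≠ 0 (mod 11), P does NOT lie on the curve.


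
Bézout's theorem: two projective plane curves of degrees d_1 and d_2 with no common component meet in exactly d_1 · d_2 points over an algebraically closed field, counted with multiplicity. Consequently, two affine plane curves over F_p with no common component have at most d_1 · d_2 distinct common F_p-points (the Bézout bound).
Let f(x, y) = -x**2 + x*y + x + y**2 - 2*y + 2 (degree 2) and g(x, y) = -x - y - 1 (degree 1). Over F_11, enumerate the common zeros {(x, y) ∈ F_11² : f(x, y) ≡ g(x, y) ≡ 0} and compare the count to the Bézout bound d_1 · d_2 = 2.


Common zeros: {(5, 5), (10, 0)}; count = 2; Bézout bound = 2.

deg(f) = 2, deg(g) = 1, so Bézout bound = 2.
Scan x ∈ F_11. For each x, list the y ∈ F_11 with f(x, y) ≡ 0 and those with g(x, y) ≡ 0 (mod 11); the common zeros in that column are the intersection.
  x = 0: f ≡ 0 at y ∈ ∅; g ≡ 0 at y ∈ {10}; common: ∅.
  x = 1: f ≡ 0 at y ∈ {5, 7}; g ≡ 0 at y ∈ {9}; common: ∅.
  x = 2: f ≡ 0 at y ∈ {0}; g ≡ 0 at y ∈ {8}; common: ∅.
  x = 3: f ≡ 0 at y ∈ ∅; g ≡ 0 at y ∈ {7}; common: ∅.
  x = 4: f ≡ 0 at y ∈ {10}; g ≡ 0 at y ∈ {6}; common: ∅.
  x = 5: f ≡ 0 at y ∈ {3, 5}; g ≡ 0 at y ∈ {5}; common: {5}.
  x = 6: f ≡ 0 at y ∈ ∅; g ≡ 0 at y ∈ {4}; common: ∅.
  x = 7: f ≡ 0 at y ∈ {7, 10}; g ≡ 0 at y ∈ {3}; common: ∅.
  x = 8: f ≡ 0 at y ∈ ∅; g ≡ 0 at y ∈ {2}; common: ∅.
  x = 9: f ≡ 0 at y ∈ ∅; g ≡ 0 at y ∈ {1}; common: ∅.
  x = 10: f ≡ 0 at y ∈ {0, 3}; g ≡ 0 at y ∈ {0}; common: {0}.
Collecting: common zeros = {(5, 5), (10, 0)}, so the count is 2.
Comparison with the Bézout bound: 2 ≤ 2 = deg(f)·deg(g), as expected for curves with no common component (the bound is attained).


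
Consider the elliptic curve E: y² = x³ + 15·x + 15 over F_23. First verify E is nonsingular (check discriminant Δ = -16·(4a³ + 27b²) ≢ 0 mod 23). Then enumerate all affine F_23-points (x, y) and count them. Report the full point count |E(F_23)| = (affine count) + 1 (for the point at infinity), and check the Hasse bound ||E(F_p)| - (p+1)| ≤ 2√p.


Affine points = {(1, 10), (1, 13), (3, 8), (3, 15), (4, 1), (4, 22), (5, 10), (5, 13), (7, 7), (7, 16), (8, 7), (8, 16), (11, 4), (11, 19), (14, 5), (14, 18), (15, 2), (15, 21), (16, 2), (16, 21), (17, 10), (17, 13), (19, 11), (19, 12), (20, 9), (20, 14), (21, 0)}; affine count = 27; |E(F_23)| = 28.

Discriminant check: Δ ∝ 4a³ + 27b² = 4·15³ + 27·15² = 4·3375 + 27·225 ≡ 2 (mod 23). Nonzero ⇒ E is nonsingular.
For each x ∈ F_23, compute rhs = x³ + 15·x + 15 mod 23, then count y ∈ F_23 with y² ≡ rhs.
  x = 0: rhs = 15, matching y values: none (0 points).
  x = 1: rhs = 8, matching y values: 10, 13 (2 points).
  x = 2: rhs = 7, matching y values: none (0 points).
  x = 3: rhs = 18, matching y values: 8, 15 (2 points).
  x = 4: rhs = 1, matching y values: 1, 22 (2 points).
  x = 5: rhs = 8, matching y values: 10, 13 (2 points).
  x = 6: rhs = 22, matching y values: none (0 points).
  x = 7: rhs = 3, matching y values: 7, 16 (2 points).
  x = 8: rhs = 3, matching y values: 7, 16 (2 points).
  x = 9: rhs = 5, matching y values: none (0 points).
  x = 10: rhs = 15, matching y values: none (0 points).
  x = 11: rhs = 16, matching y values: 4, 19 (2 points).
  x = 12: rhs = 14, matching y values: none (0 points).
  x = 13: rhs = 15, matching y values: none (0 points).
  x = 14: rhs = 2, matching y values: 5, 18 (2 points).
  x = 15: rhs = 4, matching y values: 2, 21 (2 points).
  x = 16: rhs = 4, matching y values: 2, 21 (2 points).
  x = 17: rhs = 8, matching y values: 10, 13 (2 points).
  x = 18: rhs = 22, matching y values: none (0 points).
  x = 19: rhs = 6, matching y values: 11, 12 (2 points).
  x = 20: rhs = 12, matching y values: 9, 14 (2 points).
  x = 21: rhs = 0, matching y values: 0 (1 points).
  x = 22: rhs = 22, matching y values: none (0 points).
Total affine count: 27.
Full point count |E(F_23)| = 27 + 1 = 28.
Hasse bound: |28 − (23+1)| = |4| = 4 ≤ 2√23 ≈ 9.5917 ✓.


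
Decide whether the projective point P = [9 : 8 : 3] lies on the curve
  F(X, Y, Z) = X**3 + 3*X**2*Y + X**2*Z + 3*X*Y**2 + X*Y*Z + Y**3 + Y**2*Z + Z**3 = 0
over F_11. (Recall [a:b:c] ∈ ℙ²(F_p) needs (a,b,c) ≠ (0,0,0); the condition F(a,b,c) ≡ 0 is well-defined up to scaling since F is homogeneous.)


F(9,8,3) ≡ 3 (mod 11); P is NOT on the curve.

Evaluate F(9, 8, 3) term-by-term (mod 11).
  X**3 ↦ 1·729·1·1 = 729
  3*X**2*Y ↦ 3·81·8·1 = 1944
  X**2*Z ↦ 1·81·1·3 = 243
  3*X*Y**2 ↦ 3·9·64·1 = 1728
  X*Y*Z ↦ 1·9·8·3 = 216
  Y**3 ↦ 1·1·512·1 = 512
  Y**2*Z ↦ 1·1·64·3 = 192
  Z**3 ↦ 1·1·1·27 = 27
Sum: F(9, 8, 3) = (729) + (1944) + (243) + (1728) + (216) + (512) + (192) + (27) = 5591.
Reducing mod 11: 5591 ≡ 3 (mod 11).
Since F(a, b, c) ≡ 3 ≠ 0 (mod 11), P does NOT lie on the curve.


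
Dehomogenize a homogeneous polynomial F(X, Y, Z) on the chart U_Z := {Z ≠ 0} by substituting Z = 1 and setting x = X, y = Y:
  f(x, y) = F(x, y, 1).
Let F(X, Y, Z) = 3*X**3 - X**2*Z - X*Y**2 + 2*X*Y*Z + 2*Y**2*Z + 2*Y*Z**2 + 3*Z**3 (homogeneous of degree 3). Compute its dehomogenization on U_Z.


f(x, y) = 3*x**3 - x**2 - x*y**2 + 2*x*y + 2*y**2 + 2*y + 3

On U_Z we set Z = 1. Each monomial c·X^i·Y^j·Z^k in F becomes c·x^i·y^j·1^k = c·x^i·y^j.
Substituting Z = 1: F(X, Y, 1) = 3*x**3 - x**2 - x*y**2 + 2*x*y + 2*y**2 + 2*y + 3.
Note: deg(f) ≤ deg(F) = 3; strict inequality happens when F is divisible by Z (lost terms).


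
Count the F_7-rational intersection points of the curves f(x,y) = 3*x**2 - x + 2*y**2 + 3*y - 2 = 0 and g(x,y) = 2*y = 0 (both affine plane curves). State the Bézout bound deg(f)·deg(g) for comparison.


Common zeros: {(1, 0), (4, 0)}; count = 2; Bézout bound = 2.

deg(f) = 2, deg(g) = 1, so Bézout bound = 2.
Scan x ∈ F_7. For each x, list the y ∈ F_7 with f(x, y) ≡ 0 and those with g(x, y) ≡ 0 (mod 7); the common zeros in that column are the intersection.
  x = 0: f ≡ 0 at y ∈ {4, 5}; g ≡ 0 at y ∈ {0}; common: ∅.
  x = 1: f ≡ 0 at y ∈ {0, 2}; g ≡ 0 at y ∈ {0}; common: {0}.
  x = 2: f ≡ 0 at y ∈ {3, 6}; g ≡ 0 at y ∈ {0}; common: ∅.
  x = 3: f ≡ 0 at y ∈ {3, 6}; g ≡ 0 at y ∈ {0}; common: ∅.
  x = 4: f ≡ 0 at y ∈ {0, 2}; g ≡ 0 at y ∈ {0}; common: {0}.
  x = 5: f ≡ 0 at y ∈ {4, 5}; g ≡ 0 at y ∈ {0}; common: ∅.
  x = 6: f ≡ 0 at y ∈ {1}; g ≡ 0 at y ∈ {0}; common: ∅.
Collecting: common zeros = {(1, 0), (4, 0)}, so the count is 2.
Comparison with the Bézout bound: 2 ≤ 2 = deg(f)·deg(g), as expected for curves with no common component (the bound is attained).


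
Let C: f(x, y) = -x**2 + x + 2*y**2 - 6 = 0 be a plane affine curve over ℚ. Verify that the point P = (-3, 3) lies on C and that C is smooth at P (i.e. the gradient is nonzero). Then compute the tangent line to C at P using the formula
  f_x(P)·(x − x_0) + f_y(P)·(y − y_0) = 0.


Tangent line at P: 7*x + 12*y - 15 = 0.

Step 1: f(-3, 3) = 0, so P lies on C.
Step 2: partial derivatives
  f_x(x, y) = 1 - 2*x, f_y(x, y) = 4*y.
  f_x(P) = 7, f_y(P) = 12 (gradient nonzero, so P is smooth).
Step 3: tangent line at P: 7·(x − -3) + 12·(y − 3) = 0.
Expanding: 7*x + 12*y - 15 = 0.


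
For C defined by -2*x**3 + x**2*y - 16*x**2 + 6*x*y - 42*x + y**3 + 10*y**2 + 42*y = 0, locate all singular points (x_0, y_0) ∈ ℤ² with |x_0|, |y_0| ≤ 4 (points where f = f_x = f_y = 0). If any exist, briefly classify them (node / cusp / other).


Singular points: {(-3, -3)}; classification: node.

Compute partial derivatives:
  f_x = -6*x**2 + 2*x*y - 32*x + 6*y - 42.
  f_y = x**2 + 6*x + 3*y**2 + 20*y + 42.
Scan x_0 ∈ {−4, ..., 4}. For each x_0, f_y(x_0, y) is a polynomial in y; find its integer roots y ∈ {−4, ..., 4}, then test f_x and f at those candidates.
  x = -4: f_y(-4, y) = 3*y**2 + 20*y + 34; no integer root y with |y| ≤ 4.
  x = -3: f_y(-3, y) = 3*y**2 + 20*y + 33; vanishes at y ∈ {-3}. (-3, -3): f_x = 0, f = 0 — SINGULAR.
  x = -2: f_y(-2, y) = 3*y**2 + 20*y + 34; no integer root y with |y| ≤ 4.
  x = -1: f_y(-1, y) = 3*y**2 + 20*y + 37; no integer root y with |y| ≤ 4.
  x = 0: f_y(0, y) = 3*y**2 + 20*y + 42; no integer root y with |y| ≤ 4.
  x = 1: f_y(1, y) = 3*y**2 + 20*y + 49; no integer root y with |y| ≤ 4.
  x = 2: f_y(2, y) = 3*y**2 + 20*y + 58; no integer root y with |y| ≤ 4.
  x = 3: f_y(3, y) = 3*y**2 + 20*y + 69; no integer root y with |y| ≤ 4.
  x = 4: f_y(4, y) = 3*y**2 + 20*y + 82; no integer root y with |y| ≤ 4.
Only singular point on the grid: (-3, -3).
Classify: substitute x = -3 + u, y = -3 + v and expand: f = -2*u**3 + u**2*v - u**2 + v**3 + v**2.
No constant or linear terms (consistent with a singular point). Quadratic part: -u**2 + v**2. Cubic part: -2*u**3 + u**2*v + v**3.
The quadratic part v**2 - u**2 = (v − u)(v + u) splits into two distinct linear factors, so there are two distinct tangent lines y − -3 = ±(x − -3) — this is a node (ordinary double point).
Classification: node.


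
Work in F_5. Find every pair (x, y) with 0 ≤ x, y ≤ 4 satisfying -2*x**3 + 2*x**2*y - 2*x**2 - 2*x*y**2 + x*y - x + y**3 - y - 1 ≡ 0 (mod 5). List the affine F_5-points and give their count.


Affine F_5-points: {(0, 2), (1, 1), (4, 0), (4, 3)}; count = 4.

For each of the 25 pairs (x, y) ∈ F_5², evaluate f(x, y) mod 5. Record the zeros.
  x = 0: [0↦4, 1↦4, 2↦0, 3↦3, 4↦4]  zeros at y ∈ {2}
  x = 1: [0↦4, 1↦0, 2↦3, 3↦4, 4↦4]  zeros at y ∈ {1}
  x = 2: [0↦3, 1↦4, 2↦3, 3↦1, 4↦4]  zeros at y ∈ ∅
  x = 3: [0↦4, 1↦4, 2↦3, 3↦2, 4↦2]  zeros at y ∈ ∅
  x = 4: [0↦0, 1↦3, 2↦1, 3↦0, 4↦1]  zeros at y ∈ {0, 3}
Collecting zeros: affine points = {(0, 2), (1, 1), (4, 0), (4, 3)}.
Total count |C(F_5)_aff| = 4.


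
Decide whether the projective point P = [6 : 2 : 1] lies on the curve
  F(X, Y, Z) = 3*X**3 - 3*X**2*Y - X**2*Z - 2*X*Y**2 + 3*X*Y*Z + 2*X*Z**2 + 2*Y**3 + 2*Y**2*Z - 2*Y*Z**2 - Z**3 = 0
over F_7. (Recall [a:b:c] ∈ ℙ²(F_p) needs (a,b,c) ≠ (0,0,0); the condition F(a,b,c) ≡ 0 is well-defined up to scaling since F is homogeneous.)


F(6,2,1) ≡ 2 (mod 7); P is NOT on the curve.

Evaluate F(6, 2, 1) term-by-term (mod 7).
  3*X**3 ↦ 3·216·1·1 = 648
  -3*X**2*Y ↦ -3·36·2·1 = -216
  -X**2*Z ↦ -1·36·1·1 = -36
  -2*X*Y**2 ↦ -2·6·4·1 = -48
  3*X*Y*Z ↦ 3·6·2·1 = 36
  2*X*Z**2 ↦ 2·6·1·1 = 12
  2*Y**3 ↦ 2·1·8·1 = 16
  2*Y**2*Z ↦ 2·1·4·1 = 8
  -2*Y*Z**2 ↦ -2·1·2·1 = -4
  -Z**3 ↦ -1·1·1·1 = -1
Sum: F(6, 2, 1) = (648) + (-216) + (-36) + (-48) + (36) + (12) + (16) + (8) + (-4) + (-1) = 415.
Reducing mod 7: 415 ≡ 2 (mod 7).
Since F(a, b, c) ≡ 2 ≠ 0 (mod 7), P does NOT lie on the curve.


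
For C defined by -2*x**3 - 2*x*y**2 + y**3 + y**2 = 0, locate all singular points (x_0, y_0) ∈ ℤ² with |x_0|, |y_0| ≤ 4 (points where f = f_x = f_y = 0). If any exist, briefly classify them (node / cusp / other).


Singular points: {(0, 0)}; classification: cusp.

Compute partial derivatives:
  f_x = -6*x**2 - 2*y**2.
  f_y = -4*x*y + 3*y**2 + 2*y.
Scan x_0 ∈ {−4, ..., 4}. For each x_0, f_y(x_0, y) is a polynomial in y; find its integer roots y ∈ {−4, ..., 4}, then test f_x and f at those candidates.
  x = -4: f_y(-4, y) = 3*y**2 + 18*y; vanishes at y ∈ {0}. (-4, 0): f_x = -96 ≠ 0.
  x = -3: f_y(-3, y) = 3*y**2 + 14*y; vanishes at y ∈ {0}. (-3, 0): f_x = -54 ≠ 0.
  x = -2: f_y(-2, y) = 3*y**2 + 10*y; vanishes at y ∈ {0}. (-2, 0): f_x = -24 ≠ 0.
  x = -1: f_y(-1, y) = 3*y**2 + 6*y; vanishes at y ∈ {-2, 0}. (-1, -2): f_x = -14 ≠ 0; (-1, 0): f_x = -6 ≠ 0.
  x = 0: f_y(0, y) = 3*y**2 + 2*y; vanishes at y ∈ {0}. (0, 0): f_x = 0, f = 0 — SINGULAR.
  x = 1: f_y(1, y) = 3*y**2 - 2*y; vanishes at y ∈ {0}. (1, 0): f_x = -6 ≠ 0.
  x = 2: f_y(2, y) = 3*y**2 - 6*y; vanishes at y ∈ {0, 2}. (2, 0): f_x = -24 ≠ 0; (2, 2): f_x = -32 ≠ 0.
  x = 3: f_y(3, y) = 3*y**2 - 10*y; vanishes at y ∈ {0}. (3, 0): f_x = -54 ≠ 0.
  x = 4: f_y(4, y) = 3*y**2 - 14*y; vanishes at y ∈ {0}. (4, 0): f_x = -96 ≠ 0.
Only singular point on the grid: (0, 0).
Classify: substitute x = 0 + u, y = 0 + v and expand: f = -2*u**3 - 2*u*v**2 + v**3 + v**2.
No constant or linear terms (consistent with a singular point). Quadratic part: v**2. Cubic part: -2*u**3 - 2*u*v**2 + v**3.
The quadratic part v**2 is a perfect square, so there is a single (double) tangent line v = 0, i.e. y = 0. Restricting the cubic part to that line (v = 0) leaves -2*u**3 ≠ 0, so f is not divisible by v and the branch is v² ≈ 2*u**3 to lowest order — this is a cusp.
Classification: cusp.


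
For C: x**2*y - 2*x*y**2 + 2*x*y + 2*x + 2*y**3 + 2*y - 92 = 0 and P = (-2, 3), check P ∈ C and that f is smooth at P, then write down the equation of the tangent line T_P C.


Tangent line at P: -22*x + 80*y - 284 = 0.

Step 1: f(-2, 3) = 0, so P lies on C.
Step 2: partial derivatives
  f_x(x, y) = 2*x*y - 2*y**2 + 2*y + 2, f_y(x, y) = x**2 - 4*x*y + 2*x + 6*y**2 + 2.
  f_x(P) = -22, f_y(P) = 80 (gradient nonzero, so P is smooth).
Step 3: tangent line at P: -22·(x − -2) + 80·(y − 3) = 0.
Expanding: -22*x + 80*y - 284 = 0.


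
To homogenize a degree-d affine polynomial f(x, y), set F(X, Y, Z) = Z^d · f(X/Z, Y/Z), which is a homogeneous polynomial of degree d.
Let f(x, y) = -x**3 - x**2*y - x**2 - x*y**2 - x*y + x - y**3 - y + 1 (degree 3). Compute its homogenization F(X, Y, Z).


F(X, Y, Z) = -X**3 - X**2*Y - X**2*Z - X*Y**2 - X*Y*Z + X*Z**2 - Y**3 - Y*Z**2 + Z**3

deg(f) = 3.
Substitute x = X/Z, y = Y/Z into f, then multiply by Z^3.
  monomial -1·x^3·y^0 ↦ -1·X^3·Y^0·Z^0.
  monomial -1·x^2·y^1 ↦ -1·X^2·Y^1·Z^0.
  monomial -1·x^2·y^0 ↦ -1·X^2·Y^0·Z^1.
  monomial -1·x^1·y^2 ↦ -1·X^1·Y^2·Z^0.
  monomial -1·x^1·y^1 ↦ -1·X^1·Y^1·Z^1.
  monomial 1·x^1·y^0 ↦ 1·X^1·Y^0·Z^2.
  monomial -1·x^0·y^3 ↦ -1·X^0·Y^3·Z^0.
  monomial -1·x^0·y^1 ↦ -1·X^0·Y^1·Z^2.
  monomial 1·x^0·y^0 ↦ 1·X^0·Y^0·Z^3.
Collecting: F(X, Y, Z) = -X**3 - X**2*Y - X**2*Z - X*Y**2 - X*Y*Z + X*Z**2 - Y**3 - Y*Z**2 + Z**3.


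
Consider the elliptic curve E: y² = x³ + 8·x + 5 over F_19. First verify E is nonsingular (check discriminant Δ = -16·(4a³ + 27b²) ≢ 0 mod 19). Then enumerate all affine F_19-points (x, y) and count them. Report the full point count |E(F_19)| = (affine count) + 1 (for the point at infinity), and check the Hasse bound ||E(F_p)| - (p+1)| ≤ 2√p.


Affine points = {(0, 9), (0, 10), (4, 5), (4, 14), (7, 9), (7, 10), (8, 7), (8, 12), (12, 9), (12, 10), (13, 8), (13, 11), (14, 7), (14, 12), (15, 2), (15, 17), (16, 7), (16, 12), (17, 0)}; affine count = 19; |E(F_19)| = 20.

Discriminant check: Δ ∝ 4a³ + 27b² = 4·8³ + 27·5² = 4·512 + 27·25 ≡ 6 (mod 19). Nonzero ⇒ E is nonsingular.
For each x ∈ F_19, compute rhs = x³ + 8·x + 5 mod 19, then count y ∈ F_19 with y² ≡ rhs.
  x = 0: rhs = 5, matching y values: 9, 10 (2 points).
  x = 1: rhs = 14, matching y values: none (0 points).
  x = 2: rhs = 10, matching y values: none (0 points).
  x = 3: rhs = 18, matching y values: none (0 points).
  x = 4: rhs = 6, matching y values: 5, 14 (2 points).
  x = 5: rhs = 18, matching y values: none (0 points).
  x = 6: rhs = 3, matching y values: none (0 points).
  x = 7: rhs = 5, matching y values: 9, 10 (2 points).
  x = 8: rhs = 11, matching y values: 7, 12 (2 points).
  x = 9: rhs = 8, matching y values: none (0 points).
  x = 10: rhs = 2, matching y values: none (0 points).
  x = 11: rhs = 18, matching y values: none (0 points).
  x = 12: rhs = 5, matching y values: 9, 10 (2 points).
  x = 13: rhs = 7, matching y values: 8, 11 (2 points).
  x = 14: rhs = 11, matching y values: 7, 12 (2 points).
  x = 15: rhs = 4, matching y values: 2, 17 (2 points).
  x = 16: rhs = 11, matching y values: 7, 12 (2 points).
  x = 17: rhs = 0, matching y values: 0 (1 points).
  x = 18: rhs = 15, matching y values: none (0 points).
Total affine count: 19.
Full point count |E(F_19)| = 19 + 1 = 20.
Hasse bound: |20 − (19+1)| = |0| = 0 ≤ 2√19 ≈ 8.7178 ✓.
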